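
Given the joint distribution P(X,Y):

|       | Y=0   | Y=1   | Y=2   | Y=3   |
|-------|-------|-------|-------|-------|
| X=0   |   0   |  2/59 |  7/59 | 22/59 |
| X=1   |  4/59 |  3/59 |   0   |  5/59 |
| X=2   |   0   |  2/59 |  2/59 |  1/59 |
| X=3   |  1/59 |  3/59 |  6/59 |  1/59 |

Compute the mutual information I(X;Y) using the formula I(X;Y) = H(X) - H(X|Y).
0.4218 bits

I(X;Y) = H(X) - H(X|Y)

Marginal of X (row sums):
  P(X=0) = 0 + 2/59 + 7/59 + 22/59 = 31/59
  P(X=1) = 4/59 + 3/59 + 0 + 5/59 = 12/59
  P(X=2) = 0 + 2/59 + 2/59 + 1/59 = 5/59
  P(X=3) = 1/59 + 3/59 + 6/59 + 1/59 = 11/59
H(X) = -[(31/59)·log₂(31/59) + (12/59)·log₂(12/59) + (5/59)·log₂(5/59) + (11/59)·log₂(11/59)]
  = 0.4878 + 0.4673 + 0.3018 + 0.4518 = 1.7087 bits

Marginal of Y (column sums):
  P(Y=0) = 0 + 4/59 + 0 + 1/59 = 5/59
  P(Y=1) = 2/59 + 3/59 + 2/59 + 3/59 = 10/59
  P(Y=2) = 7/59 + 0 + 2/59 + 6/59 = 15/59
  P(Y=3) = 22/59 + 5/59 + 1/59 + 1/59 = 29/59
H(X|Y) = Σ_y P(y)·H(X|Y=y):
  Y=0: P(Y=0) = 5/59, P(X|Y=0) = (0, 4/5, 0, 1/5) → H(X|Y=0) = 0.7219
  Y=1: P(Y=1) = 10/59, P(X|Y=1) = (1/5, 3/10, 1/5, 3/10) → H(X|Y=1) = 1.9710
  Y=2: P(Y=2) = 15/59, P(X|Y=2) = (7/15, 0, 2/15, 2/5) → H(X|Y=2) = 1.4295
  Y=3: P(Y=3) = 29/59, P(X|Y=3) = (22/29, 5/29, 1/29, 1/29) → H(X|Y=3) = 1.0746
H(X|Y) = (5/59)·0.7219 + (10/59)·1.9710 + (15/59)·1.4295 + (29/59)·1.0746 = 1.2869 bits

I(X;Y) = H(X) - H(X|Y) = 1.7087 - 1.2869 = 0.4218 bits

Cross-check via I(X;Y) = H(X) + H(Y) - H(X,Y): computing H(Y) from the column sums and H(X,Y) from the 16 cells in the same way gives H(Y) = 1.7417 bits and H(X,Y) = 3.0286 bits, so
I(X;Y) = 1.7087 + 1.7417 - 3.0286 = 0.4218 bits ✓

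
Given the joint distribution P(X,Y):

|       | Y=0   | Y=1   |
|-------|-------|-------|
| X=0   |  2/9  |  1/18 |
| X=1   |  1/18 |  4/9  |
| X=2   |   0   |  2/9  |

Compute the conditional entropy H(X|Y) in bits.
1.0953 bits

H(X|Y) = H(X,Y) - H(Y)

H(X,Y) = -Σ_{x,y} P(x,y) log₂ P(x,y). Per-cell terms -P(x,y)·log₂P(x,y):
  X=0: 0.48221, 0.23166
  X=1: 0.23166, 0.51997
  X=2: 0.00000, 0.48221
  (cells with P = 0 contribute 0)
Sum of the 6 terms: H(X,Y) = 1.9477 bits

Marginal of Y (column sums):
  P(Y=0) = 2/9 + 1/18 + 0 = 5/18
  P(Y=1) = 1/18 + 4/9 + 2/9 = 13/18
H(Y) = -[(5/18)·log₂(5/18) + (13/18)·log₂(13/18)]
  = 0.51333 + 0.33907 = 0.8524 bits

H(X|Y) = H(X,Y) - H(Y) = 1.9477 - 0.8524 = 1.0953 bits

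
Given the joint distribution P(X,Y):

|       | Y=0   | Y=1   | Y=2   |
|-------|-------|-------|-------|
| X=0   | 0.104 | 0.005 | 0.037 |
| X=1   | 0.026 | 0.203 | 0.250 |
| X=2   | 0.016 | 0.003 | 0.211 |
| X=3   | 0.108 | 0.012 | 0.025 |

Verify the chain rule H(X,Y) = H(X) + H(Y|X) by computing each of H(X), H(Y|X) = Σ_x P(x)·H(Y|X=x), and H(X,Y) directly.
H(X) = 1.8056 bits, H(Y|X) = 1.0027 bits, H(X,Y) = 2.8083 bits

Marginal of X (row sums):
  P(X=0) = 0.104 + 0.005 + 0.037 = 0.146
  P(X=1) = 0.026 + 0.203 + 0.250 = 0.479
  P(X=2) = 0.016 + 0.003 + 0.211 = 0.230
  P(X=3) = 0.108 + 0.012 + 0.025 = 0.145
H(X) = -[0.146·log₂(0.146) + 0.479·log₂(0.479) + 0.230·log₂(0.230) + 0.145·log₂(0.145)]
  = 0.40529 + 0.50865 + 0.48767 + 0.40395 = 1.8056 bits

H(Y|X) = Σ_x P(x)·H(Y|X=x):
  X=0: P(X=0) = 0.146, P(Y|X=0) = (52/73, 5/146, 37/146) → H(Y|X=0) = 1.01719
  X=1: P(X=1) = 0.479, P(Y|X=1) = (26/479, 203/479, 250/479) → H(Y|X=1) = 1.24267
  X=2: P(X=2) = 0.230, P(Y|X=2) = (8/115, 3/230, 211/230) → H(Y|X=2) = 0.46329
  X=3: P(X=3) = 0.145, P(Y|X=3) = (108/145, 12/145, 5/29) → H(Y|X=3) = 1.05133
H(Y|X) = 0.146·1.01719 + 0.479·1.24267 + 0.230·0.46329 + 0.145·1.05133 = 1.0027 bits

H(X,Y) = -Σ_{x,y} P(x,y) log₂ P(x,y). Per-cell terms -P(x,y)·log₂P(x,y):
  X=0: 0.33960, 0.03822, 0.17598
  X=1: 0.13690, 0.46699, 0.50000
  X=2: 0.09545, 0.02514, 0.47363
  X=3: 0.34678, 0.07657, 0.13305
Sum of the 12 terms: H(X,Y) = 2.8083 bits

Chain rule check:
  H(X) + H(Y|X) = 1.8056 + 1.0027 = 2.8083 bits
  H(X,Y) = 2.8083 bits
✓ Chain rule verified.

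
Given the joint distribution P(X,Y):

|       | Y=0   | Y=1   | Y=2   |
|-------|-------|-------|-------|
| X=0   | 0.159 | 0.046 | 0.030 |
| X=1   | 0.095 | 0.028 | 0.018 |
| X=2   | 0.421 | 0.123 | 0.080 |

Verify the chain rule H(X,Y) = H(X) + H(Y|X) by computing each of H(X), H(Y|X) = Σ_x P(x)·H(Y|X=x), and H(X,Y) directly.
H(X) = 1.3140 bits, H(Y|X) = 1.2241 bits, H(X,Y) = 2.5381 bits

Marginal of X (row sums):
  P(X=0) = 0.159 + 0.046 + 0.030 = 0.235
  P(X=1) = 0.095 + 0.028 + 0.018 = 0.141
  P(X=2) = 0.421 + 0.123 + 0.080 = 0.624
H(X) = -[0.235·log₂(0.235) + 0.141·log₂(0.141) + 0.624·log₂(0.624)]
  = 0.49098 + 0.39850 + 0.42456 = 1.3140 bits

H(Y|X) = Σ_x P(x)·H(Y|X=x):
  X=0: P(X=0) = 0.235, P(Y|X=0) = (159/235, 46/235, 6/47) → H(Y|X=0) = 1.22103
  X=1: P(X=1) = 0.141, P(Y|X=1) = (95/141, 28/141, 6/47) → H(Y|X=1) = 1.22607
  X=2: P(X=2) = 0.624, P(Y|X=2) = (421/624, 41/208, 5/39) → H(Y|X=2) = 1.22478
H(Y|X) = 0.235·1.22103 + 0.141·1.22607 + 0.624·1.22478 = 1.2241 bits

H(X,Y) = -Σ_{x,y} P(x,y) log₂ P(x,y). Per-cell terms -P(x,y)·log₂P(x,y):
  X=0: 0.42181, 0.20434, 0.15177
  X=1: 0.32261, 0.14444, 0.10433
  X=2: 0.52545, 0.37186, 0.29151
Sum of the 9 terms: H(X,Y) = 2.5381 bits

Chain rule check:
  H(X) + H(Y|X) = 1.3140 + 1.2241 = 2.5381 bits
  H(X,Y) = 2.5381 bits
✓ Chain rule verified.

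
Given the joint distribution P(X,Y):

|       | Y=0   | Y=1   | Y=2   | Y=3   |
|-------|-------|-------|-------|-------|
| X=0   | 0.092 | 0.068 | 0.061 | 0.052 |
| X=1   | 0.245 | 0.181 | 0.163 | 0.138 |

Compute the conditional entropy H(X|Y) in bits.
0.8457 bits

H(X|Y) = H(X,Y) - H(Y)

H(X,Y) = -Σ_{x,y} P(x,y) log₂ P(x,y). Per-cell terms -P(x,y)·log₂P(x,y):
  X=0: 0.31668, 0.26373, 0.24614, 0.22180
  X=1: 0.49714, 0.44633, 0.42658, 0.39430
Sum of the 8 terms: H(X,Y) = 2.8127 bits

Marginal of Y (column sums):
  P(Y=0) = 0.092 + 0.245 = 0.337
  P(Y=1) = 0.068 + 0.181 = 0.249
  P(Y=2) = 0.061 + 0.163 = 0.224
  P(Y=3) = 0.052 + 0.138 = 0.190
H(Y) = -[0.337·log₂(0.337) + 0.249·log₂(0.249) + 0.224·log₂(0.224) + 0.190·log₂(0.190)]
  = 0.52881 + 0.49944 + 0.48349 + 0.45523 = 1.9670 bits

H(X|Y) = H(X,Y) - H(Y) = 2.8127 - 1.9670 = 0.8457 bits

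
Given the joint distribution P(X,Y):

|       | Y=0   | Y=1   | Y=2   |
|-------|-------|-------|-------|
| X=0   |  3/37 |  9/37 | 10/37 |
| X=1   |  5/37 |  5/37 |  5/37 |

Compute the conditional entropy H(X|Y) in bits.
0.9344 bits

H(X|Y) = H(X,Y) - H(Y)

H(X,Y) = -Σ_{x,y} P(x,y) log₂ P(x,y). Per-cell terms -P(x,y)·log₂P(x,y):
  X=0: 0.2939, 0.4961, 0.5101
  X=1: 0.3902, 0.3902, 0.3902
Sum of the 6 terms: H(X,Y) = 2.4707 bits

Marginal of Y (column sums):
  P(Y=0) = 3/37 + 5/37 = 8/37
  P(Y=1) = 9/37 + 5/37 = 14/37
  P(Y=2) = 10/37 + 5/37 = 15/37
H(Y) = -[(8/37)·log₂(8/37) + (14/37)·log₂(14/37) + (15/37)·log₂(15/37)]
  = 0.4777 + 0.5305 + 0.5281 = 1.5363 bits

H(X|Y) = H(X,Y) - H(Y) = 2.4707 - 1.5363 = 0.9344 bits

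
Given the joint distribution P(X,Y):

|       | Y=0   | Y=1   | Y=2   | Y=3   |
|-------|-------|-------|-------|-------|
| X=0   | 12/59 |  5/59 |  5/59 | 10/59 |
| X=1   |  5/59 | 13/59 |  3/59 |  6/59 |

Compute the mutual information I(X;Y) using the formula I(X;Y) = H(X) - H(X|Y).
0.0947 bits

I(X;Y) = H(X) - H(X|Y)

Marginal of X (row sums):
  P(X=0) = 12/59 + 5/59 + 5/59 + 10/59 = 32/59
  P(X=1) = 5/59 + 13/59 + 3/59 + 6/59 = 27/59
H(X) = -[(32/59)·log₂(32/59) + (27/59)·log₂(27/59)]
  = 0.4787 + 0.5161 = 0.9948 bits

Marginal of Y (column sums):
  P(Y=0) = 12/59 + 5/59 = 17/59
  P(Y=1) = 5/59 + 13/59 = 18/59
  P(Y=2) = 5/59 + 3/59 = 8/59
  P(Y=3) = 10/59 + 6/59 = 16/59
H(X|Y) = Σ_y P(y)·H(X|Y=y):
  Y=0: P(Y=0) = 17/59, P(X|Y=0) = (12/17, 5/17) → H(X|Y=0) = 0.8740
  Y=1: P(Y=1) = 18/59, P(X|Y=1) = (5/18, 13/18) → H(X|Y=1) = 0.8524
  Y=2: P(Y=2) = 8/59, P(X|Y=2) = (5/8, 3/8) → H(X|Y=2) = 0.9544
  Y=3: P(Y=3) = 16/59, P(X|Y=3) = (5/8, 3/8) → H(X|Y=3) = 0.9544
H(X|Y) = (17/59)·0.8740 + (18/59)·0.8524 + (8/59)·0.9544 + (16/59)·0.9544 = 0.9001 bits

I(X;Y) = H(X) - H(X|Y) = 0.9948 - 0.9001 = 0.0947 bits

Cross-check via I(X;Y) = H(X) + H(Y) - H(X,Y): computing H(Y) from the column sums and H(X,Y) from the 8 cells in the same way gives H(Y) = 1.9412 bits and H(X,Y) = 2.8413 bits, so
I(X;Y) = 0.9948 + 1.9412 - 2.8413 = 0.0947 bits ✓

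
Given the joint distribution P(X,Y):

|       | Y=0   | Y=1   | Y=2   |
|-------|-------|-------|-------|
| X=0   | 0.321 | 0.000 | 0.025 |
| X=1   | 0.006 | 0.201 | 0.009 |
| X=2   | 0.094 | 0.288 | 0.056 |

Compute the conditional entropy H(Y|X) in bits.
0.7717 bits

H(Y|X) = H(X,Y) - H(X)

H(X,Y) = -Σ_{x,y} P(x,y) log₂ P(x,y). Per-cell terms -P(x,y)·log₂P(x,y):
  X=0: 0.52623, 0.00000, 0.13305
  X=1: 0.04428, 0.46526, 0.06116
  X=2: 0.32065, 0.51721, 0.23287
  (cells with P = 0 contribute 0)
Sum of the 9 terms: H(X,Y) = 2.3007 bits

Marginal of X (row sums):
  P(X=0) = 0.321 + 0.000 + 0.025 = 0.346
  P(X=1) = 0.006 + 0.201 + 0.009 = 0.216
  P(X=2) = 0.094 + 0.288 + 0.056 = 0.438
H(X) = -[0.346·log₂(0.346) + 0.216·log₂(0.216) + 0.438·log₂(0.438)]
  = 0.52978 + 0.47755 + 0.52166 = 1.5290 bits

H(Y|X) = H(X,Y) - H(X) = 2.3007 - 1.5290 = 0.7717 bits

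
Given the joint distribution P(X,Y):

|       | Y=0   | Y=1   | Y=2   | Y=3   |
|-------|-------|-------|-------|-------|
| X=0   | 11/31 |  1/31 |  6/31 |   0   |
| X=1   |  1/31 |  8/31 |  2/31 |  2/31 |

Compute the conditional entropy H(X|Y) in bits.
0.5157 bits

H(X|Y) = H(X,Y) - H(Y)

H(X,Y) = -Σ_{x,y} P(x,y) log₂ P(x,y). Per-cell terms -P(x,y)·log₂P(x,y):
  X=0: 0.5304004, 0.1598128, 0.4585614, 0.0000000
  X=1: 0.1598128, 0.5043087, 0.2551094, 0.2551094
  (cells with P = 0 contribute 0)
Sum of the 8 terms: H(X,Y) = 2.323115 bits

Marginal of Y (column sums):
  P(Y=0) = 11/31 + 1/31 = 12/31
  P(Y=1) = 1/31 + 8/31 = 9/31
  P(Y=2) = 6/31 + 2/31 = 8/31
  P(Y=3) = 0 + 2/31 = 2/31
H(Y) = -[(12/31)·log₂(12/31) + (9/31)·log₂(9/31) + (8/31)·log₂(8/31) + (2/31)·log₂(2/31)]
  = 0.5300260 + 0.5180143 + 0.5043087 + 0.2551094 = 1.807458 bits

H(X|Y) = H(X,Y) - H(Y) = 2.323115 - 1.807458 = 0.5157 bits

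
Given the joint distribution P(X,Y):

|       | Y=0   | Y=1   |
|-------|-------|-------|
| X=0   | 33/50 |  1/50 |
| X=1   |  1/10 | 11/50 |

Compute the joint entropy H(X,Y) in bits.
1.3213 bits

H(X,Y) = -Σ_{x,y} P(x,y) log₂ P(x,y). Per-cell terms -P(x,y)·log₂P(x,y):
  X=0: 0.3956, 0.1129
  X=1: 0.3322, 0.4806
Sum of the 4 terms: H(X,Y) = 1.3213 bits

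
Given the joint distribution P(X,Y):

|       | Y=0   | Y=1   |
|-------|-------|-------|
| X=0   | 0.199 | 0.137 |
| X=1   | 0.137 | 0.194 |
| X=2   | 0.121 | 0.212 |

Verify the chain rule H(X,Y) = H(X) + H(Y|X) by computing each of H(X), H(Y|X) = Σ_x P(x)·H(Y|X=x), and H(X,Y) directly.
H(X) = 1.5849 bits, H(Y|X) = 0.9664 bits, H(X,Y) = 2.5514 bits

Marginal of X (row sums):
  P(X=0) = 0.199 + 0.137 = 0.336
  P(X=1) = 0.137 + 0.194 = 0.331
  P(X=2) = 0.121 + 0.212 = 0.333
H(X) = -[0.336·log₂(0.336) + 0.331·log₂(0.331) + 0.333·log₂(0.333)]
  = 0.5286849 + 0.5279771 + 0.5282732 = 1.5849 bits

H(Y|X) = Σ_x P(x)·H(Y|X=x):
  X=0: P(X=0) = 0.336, P(Y|X=0) = (199/336, 137/336) → H(Y|X=0) = 0.9752975
  X=1: P(X=1) = 0.331, P(Y|X=1) = (137/331, 194/331) → H(Y|X=1) = 0.9785016
  X=2: P(X=2) = 0.333, P(Y|X=2) = (121/333, 212/333) → H(Y|X=2) = 0.9454397
H(Y|X) = 0.336·0.9752975 + 0.331·0.9785016 + 0.333·0.9454397 = 0.9664 bits

H(X,Y) = -Σ_{x,y} P(x,y) log₂ P(x,y). Per-cell terms -P(x,y)·log₂P(x,y):
  X=0: 0.4635028, 0.3928821
  X=1: 0.3928821, 0.4589791
  X=2: 0.3686774, 0.4744271
Sum of the 6 terms: H(X,Y) = 2.5514 bits

Chain rule check:
  H(X) + H(Y|X) = 1.5849 + 0.9664 = 2.5513 bits
  H(X,Y) = 2.5514 bits
✓ Chain rule verified (Δ = 0.0001 is 4-dp rounding noise: each of the three values was rounded independently).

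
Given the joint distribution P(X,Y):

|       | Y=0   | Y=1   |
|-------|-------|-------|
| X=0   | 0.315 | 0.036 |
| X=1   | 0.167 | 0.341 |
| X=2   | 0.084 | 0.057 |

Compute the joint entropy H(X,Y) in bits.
2.1939 bits

H(X,Y) = -Σ_{x,y} P(x,y) log₂ P(x,y). Per-cell terms -P(x,y)·log₂P(x,y):
  X=0: 0.52497, 0.17265
  X=1: 0.43121, 0.52929
  X=2: 0.30017, 0.23557
Sum of the 6 terms: H(X,Y) = 2.1939 bits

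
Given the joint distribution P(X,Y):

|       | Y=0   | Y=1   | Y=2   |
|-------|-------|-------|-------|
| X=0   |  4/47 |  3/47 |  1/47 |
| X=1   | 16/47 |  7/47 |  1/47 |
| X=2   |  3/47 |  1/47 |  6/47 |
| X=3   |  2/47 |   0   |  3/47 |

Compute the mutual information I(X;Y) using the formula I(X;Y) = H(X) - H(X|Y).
0.2855 bits

I(X;Y) = H(X) - H(X|Y)

Marginal of X (row sums):
  P(X=0) = 4/47 + 3/47 + 1/47 = 8/47
  P(X=1) = 16/47 + 7/47 + 1/47 = 24/47
  P(X=2) = 3/47 + 1/47 + 6/47 = 10/47
  P(X=3) = 2/47 + 0 + 3/47 = 5/47
H(X) = -[(8/47)·log₂(8/47) + (24/47)·log₂(24/47) + (10/47)·log₂(10/47) + (5/47)·log₂(5/47)]
  = 0.43482 + 0.49513 + 0.47503 + 0.34390 = 1.7489 bits

Marginal of Y (column sums):
  P(Y=0) = 4/47 + 16/47 + 3/47 + 2/47 = 25/47
  P(Y=1) = 3/47 + 7/47 + 1/47 + 0 = 11/47
  P(Y=2) = 1/47 + 1/47 + 6/47 + 3/47 = 11/47
H(X|Y) = Σ_y P(y)·H(X|Y=y):
  Y=0: P(Y=0) = 25/47, P(X|Y=0) = (4/25, 16/25, 3/25, 2/25) → H(X|Y=0) = 1.49366
  Y=1: P(Y=1) = 11/47, P(X|Y=1) = (3/11, 7/11, 1/11, 0) → H(X|Y=1) = 1.24067
  Y=2: P(Y=2) = 11/47, P(X|Y=2) = (1/11, 1/11, 6/11, 3/11) → H(X|Y=2) = 1.61719
H(X|Y) = (25/47)·1.49366 + (11/47)·1.24067 + (11/47)·1.61719 = 1.4634 bits

I(X;Y) = H(X) - H(X|Y) = 1.7489 - 1.4634 = 0.2855 bits

Cross-check via I(X;Y) = H(X) + H(Y) - H(X,Y): computing H(Y) from the column sums and H(X,Y) from the 12 cells in the same way gives H(Y) = 1.4651 bits and H(X,Y) = 2.9285 bits, so
I(X;Y) = 1.7489 + 1.4651 - 2.9285 = 0.2855 bits ✓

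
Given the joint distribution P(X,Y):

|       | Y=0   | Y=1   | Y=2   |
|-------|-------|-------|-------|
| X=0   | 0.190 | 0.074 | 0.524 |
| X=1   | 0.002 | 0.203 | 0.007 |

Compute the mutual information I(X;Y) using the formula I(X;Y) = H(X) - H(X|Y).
0.4436 bits

I(X;Y) = H(X) - H(X|Y)

Marginal of X (row sums):
  P(X=0) = 0.190 + 0.074 + 0.524 = 0.788
  P(X=1) = 0.002 + 0.203 + 0.007 = 0.212
H(X) = -[0.788·log₂(0.788) + 0.212·log₂(0.212)]
  = 0.2709 + 0.4744 = 0.7453 bits

Marginal of Y (column sums):
  P(Y=0) = 0.190 + 0.002 = 0.192
  P(Y=1) = 0.074 + 0.203 = 0.277
  P(Y=2) = 0.524 + 0.007 = 0.531
H(X|Y) = Σ_y P(y)·H(X|Y=y):
  Y=0: P(Y=0) = 0.192, P(X|Y=0) = (95/96, 1/96) → H(X|Y=0) = 0.0835
  Y=1: P(Y=1) = 0.277, P(X|Y=1) = (74/277, 203/277) → H(X|Y=1) = 0.8373
  Y=2: P(Y=2) = 0.531, P(X|Y=2) = (524/531, 7/531) → H(X|Y=2) = 0.1012
H(X|Y) = 0.192·0.0835 + 0.277·0.8373 + 0.531·0.1012 = 0.3017 bits

I(X;Y) = H(X) - H(X|Y) = 0.7453 - 0.3017 = 0.4436 bits

Cross-check via I(X;Y) = H(X) + H(Y) - H(X,Y): computing H(Y) from the column sums and H(X,Y) from the 6 cells in the same way gives H(Y) = 1.4551 bits and H(X,Y) = 1.7568 bits, so
I(X;Y) = 0.7453 + 1.4551 - 1.7568 = 0.4436 bits ✓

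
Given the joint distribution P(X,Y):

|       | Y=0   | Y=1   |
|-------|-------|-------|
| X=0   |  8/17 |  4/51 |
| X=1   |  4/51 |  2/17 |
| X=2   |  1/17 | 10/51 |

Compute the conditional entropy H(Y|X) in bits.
0.7139 bits

H(Y|X) = H(X,Y) - H(X)

H(X,Y) = -Σ_{x,y} P(x,y) log₂ P(x,y). Per-cell terms -P(x,y)·log₂P(x,y):
  X=0: 0.51175, 0.28803
  X=1: 0.28803, 0.36323
  X=2: 0.24044, 0.46088
Sum of the 6 terms: H(X,Y) = 2.1524 bits

Marginal of X (row sums):
  P(X=0) = 8/17 + 4/51 = 28/51
  P(X=1) = 4/51 + 2/17 = 10/51
  P(X=2) = 1/17 + 10/51 = 13/51
H(X) = -[(28/51)·log₂(28/51) + (10/51)·log₂(10/51) + (13/51)·log₂(13/51)]
  = 0.47494 + 0.46088 + 0.50266 = 1.4385 bits

H(Y|X) = H(X,Y) - H(X) = 2.1524 - 1.4385 = 0.7139 bits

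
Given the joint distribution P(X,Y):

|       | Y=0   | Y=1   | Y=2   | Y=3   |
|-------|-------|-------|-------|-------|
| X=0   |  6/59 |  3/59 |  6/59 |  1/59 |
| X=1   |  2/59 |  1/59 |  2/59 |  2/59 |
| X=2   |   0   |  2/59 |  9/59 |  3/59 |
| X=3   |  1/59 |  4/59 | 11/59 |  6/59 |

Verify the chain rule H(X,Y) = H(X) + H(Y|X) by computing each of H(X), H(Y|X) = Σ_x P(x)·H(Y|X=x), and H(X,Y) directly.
H(X) = 1.8985 bits, H(Y|X) = 1.6346 bits, H(X,Y) = 3.5331 bits

Marginal of X (row sums):
  P(X=0) = 6/59 + 3/59 + 6/59 + 1/59 = 16/59
  P(X=1) = 2/59 + 1/59 + 2/59 + 2/59 = 7/59
  P(X=2) = 0 + 2/59 + 9/59 + 3/59 = 14/59
  P(X=3) = 1/59 + 4/59 + 11/59 + 6/59 = 22/59
H(X) = -[(16/59)·log₂(16/59) + (7/59)·log₂(7/59) + (14/59)·log₂(14/59) + (22/59)·log₂(22/59)]
  = 0.5105 + 0.3649 + 0.4924 + 0.5307 = 1.8985 bits

H(Y|X) = Σ_x P(x)·H(Y|X=x):
  X=0: P(X=0) = 16/59, P(Y|X=0) = (3/8, 3/16, 3/8, 1/16) → H(Y|X=0) = 1.7641
  X=1: P(X=1) = 7/59, P(Y|X=1) = (2/7, 1/7, 2/7, 2/7) → H(Y|X=1) = 1.9502
  X=2: P(X=2) = 14/59, P(Y|X=2) = (0, 1/7, 9/14, 3/14) → H(Y|X=2) = 1.2871
  X=3: P(X=3) = 22/59, P(Y|X=3) = (1/22, 2/11, 1/2, 3/11) → H(Y|X=3) = 1.6611
H(Y|X) = (16/59)·1.7641 + (7/59)·1.9502 + (14/59)·1.2871 + (22/59)·1.6611 = 1.6346 bits

H(X,Y) = -Σ_{x,y} P(x,y) log₂ P(x,y). Per-cell terms -P(x,y)·log₂P(x,y):
  X=0: 0.3354, 0.2185, 0.3354, 0.0997
  X=1: 0.1655, 0.0997, 0.1655, 0.1655
  X=2: 0.0000, 0.1655, 0.4138, 0.2185
  X=3: 0.0997, 0.2632, 0.4518, 0.3354
  (cells with P = 0 contribute 0)
Sum of the 16 terms: H(X,Y) = 3.5331 bits

Chain rule check:
  H(X) + H(Y|X) = 1.8985 + 1.6346 = 3.5331 bits
  H(X,Y) = 3.5331 bits
✓ Chain rule verified.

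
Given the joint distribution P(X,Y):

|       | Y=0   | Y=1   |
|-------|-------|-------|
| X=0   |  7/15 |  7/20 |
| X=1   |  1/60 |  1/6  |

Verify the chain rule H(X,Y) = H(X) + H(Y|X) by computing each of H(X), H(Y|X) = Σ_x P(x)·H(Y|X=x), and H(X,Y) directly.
H(X) = 0.6873 bits, H(Y|X) = 0.8852 bits, H(X,Y) = 1.5725 bits

Marginal of X (row sums):
  P(X=0) = 7/15 + 7/20 = 49/60
  P(X=1) = 1/60 + 1/6 = 11/60
H(X) = -[(49/60)·log₂(49/60) + (11/60)·log₂(11/60)]
  = 0.23861 + 0.44870 = 0.6873 bits

H(Y|X) = Σ_x P(x)·H(Y|X=x):
  X=0: P(X=0) = 49/60, P(Y|X=0) = (4/7, 3/7) → H(Y|X=0) = 0.98523
  X=1: P(X=1) = 11/60, P(Y|X=1) = (1/11, 10/11) → H(Y|X=1) = 0.43950
H(Y|X) = (49/60)·0.98523 + (11/60)·0.43950 = 0.8852 bits

H(X,Y) = -Σ_{x,y} P(x,y) log₂ P(x,y). Per-cell terms -P(x,y)·log₂P(x,y):
  X=0: 0.51312, 0.53010
  X=1: 0.09845, 0.43083
Sum of the 4 terms: H(X,Y) = 1.5725 bits

Chain rule check:
  H(X) + H(Y|X) = 0.6873 + 0.8852 = 1.5725 bits
  H(X,Y) = 1.5725 bits
✓ Chain rule verified.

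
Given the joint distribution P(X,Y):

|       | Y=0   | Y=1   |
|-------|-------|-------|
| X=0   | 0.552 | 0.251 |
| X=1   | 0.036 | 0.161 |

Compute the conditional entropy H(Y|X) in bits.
0.8547 bits

H(Y|X) = H(X,Y) - H(X)

H(X,Y) = -Σ_{x,y} P(x,y) log₂ P(x,y). Per-cell terms -P(x,y)·log₂P(x,y):
  X=0: 0.47321, 0.50055
  X=1: 0.17265, 0.42421
Sum of the 4 terms: H(X,Y) = 1.5706 bits

Marginal of X (row sums):
  P(X=0) = 0.552 + 0.251 = 0.803
  P(X=1) = 0.036 + 0.161 = 0.197
H(X) = -[0.803·log₂(0.803) + 0.197·log₂(0.197)]
  = 0.25417 + 0.46172 = 0.7159 bits

H(Y|X) = H(X,Y) - H(X) = 1.5706 - 0.7159 = 0.8547 bits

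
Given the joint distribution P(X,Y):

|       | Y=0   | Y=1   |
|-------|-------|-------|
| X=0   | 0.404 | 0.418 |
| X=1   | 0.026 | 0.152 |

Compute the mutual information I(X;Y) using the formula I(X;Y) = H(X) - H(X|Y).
0.0572 bits

I(X;Y) = H(X) - H(X|Y)

Marginal of X (row sums):
  P(X=0) = 0.404 + 0.418 = 0.822
  P(X=1) = 0.026 + 0.152 = 0.178
H(X) = -[0.822·log₂(0.822) + 0.178·log₂(0.178)]
  = 0.2325 + 0.4432 = 0.6757 bits

Marginal of Y (column sums):
  P(Y=0) = 0.404 + 0.026 = 0.430
  P(Y=1) = 0.418 + 0.152 = 0.570
H(X|Y) = Σ_y P(y)·H(X|Y=y):
  Y=0: P(Y=0) = 0.430, P(X|Y=0) = (202/215, 13/215) → H(X|Y=0) = 0.3293
  Y=1: P(Y=1) = 0.570, P(X|Y=1) = (11/15, 4/15) → H(X|Y=1) = 0.8366
H(X|Y) = 0.430·0.3293 + 0.570·0.8366 = 0.6185 bits

I(X;Y) = H(X) - H(X|Y) = 0.6757 - 0.6185 = 0.0572 bits

Cross-check via I(X;Y) = H(X) + H(Y) - H(X,Y): computing H(Y) from the column sums and H(X,Y) from the 4 cells in the same way gives H(Y) = 0.9858 bits and H(X,Y) = 1.6043 bits, so
I(X;Y) = 0.6757 + 0.9858 - 1.6043 = 0.0572 bits ✓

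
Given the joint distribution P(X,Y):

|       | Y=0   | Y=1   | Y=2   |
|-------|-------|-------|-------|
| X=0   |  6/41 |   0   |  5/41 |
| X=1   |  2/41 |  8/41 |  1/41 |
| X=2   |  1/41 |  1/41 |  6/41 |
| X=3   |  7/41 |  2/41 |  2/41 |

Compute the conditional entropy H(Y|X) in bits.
1.1190 bits

H(Y|X) = H(X,Y) - H(X)

H(X,Y) = -Σ_{x,y} P(x,y) log₂ P(x,y). Per-cell terms -P(x,y)·log₂P(x,y):
  X=0: 0.40574, 0.00000, 0.37020
  X=1: 0.21256, 0.46001, 0.13067
  X=2: 0.13067, 0.13067, 0.40574
  X=3: 0.43540, 0.21256, 0.21256
  (cells with P = 0 contribute 0)
Sum of the 12 terms: H(X,Y) = 3.1068 bits

Marginal of X (row sums):
  P(X=0) = 6/41 + 0 + 5/41 = 11/41
  P(X=1) = 2/41 + 8/41 + 1/41 = 11/41
  P(X=2) = 1/41 + 1/41 + 6/41 = 8/41
  P(X=3) = 7/41 + 2/41 + 2/41 = 11/41
H(X) = -[(11/41)·log₂(11/41) + (11/41)·log₂(11/41) + (8/41)·log₂(8/41) + (11/41)·log₂(11/41)]
  = 0.50925 + 0.50925 + 0.46001 + 0.50925 = 1.9878 bits

H(Y|X) = H(X,Y) - H(X) = 3.1068 - 1.9878 = 1.1190 bits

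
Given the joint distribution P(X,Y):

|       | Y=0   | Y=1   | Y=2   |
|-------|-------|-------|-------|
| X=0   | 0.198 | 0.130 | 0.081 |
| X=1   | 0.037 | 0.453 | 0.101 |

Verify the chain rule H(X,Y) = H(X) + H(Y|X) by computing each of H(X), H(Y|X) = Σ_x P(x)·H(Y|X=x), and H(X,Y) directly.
H(X) = 0.9760 bits, H(Y|X) = 1.1905 bits, H(X,Y) = 2.1665 bits

Marginal of X (row sums):
  P(X=0) = 0.198 + 0.130 + 0.081 = 0.409
  P(X=1) = 0.037 + 0.453 + 0.101 = 0.591
H(X) = -[0.409·log₂(0.409) + 0.591·log₂(0.591)]
  = 0.527539 + 0.448433 = 0.9760 bits

H(Y|X) = Σ_x P(x)·H(Y|X=x):
  X=0: P(X=0) = 0.409, P(Y|X=0) = (198/409, 130/409, 81/409) → H(Y|X=0) = 1.494910
  X=1: P(X=1) = 0.591, P(Y|X=1) = (37/591, 151/197, 101/591) → H(Y|X=1) = 0.979917
H(Y|X) = 0.409·1.494910 + 0.591·0.979917 = 1.1905 bits

H(X,Y) = -Σ_{x,y} P(x,y) log₂ P(x,y). Per-cell terms -P(x,y)·log₂P(x,y):
  X=0: 0.462613, 0.382644, 0.293701
  X=1: 0.175984, 0.517515, 0.334065
Sum of the 6 terms: H(X,Y) = 2.1665 bits

Chain rule check:
  H(X) + H(Y|X) = 0.9760 + 1.1905 = 2.1665 bits
  H(X,Y) = 2.1665 bits
✓ Chain rule verified.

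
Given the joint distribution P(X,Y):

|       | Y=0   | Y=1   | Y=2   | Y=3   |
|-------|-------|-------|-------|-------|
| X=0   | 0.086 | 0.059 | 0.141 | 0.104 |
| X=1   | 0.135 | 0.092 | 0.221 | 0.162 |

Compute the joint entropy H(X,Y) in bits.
2.8968 bits

H(X,Y) = -Σ_{x,y} P(x,y) log₂ P(x,y). Per-cell terms -P(x,y)·log₂P(x,y):
  X=0: 0.3044, 0.2409, 0.3985, 0.3396
  X=1: 0.3900, 0.3167, 0.4813, 0.4254
Sum of the 8 terms: H(X,Y) = 2.8968 bits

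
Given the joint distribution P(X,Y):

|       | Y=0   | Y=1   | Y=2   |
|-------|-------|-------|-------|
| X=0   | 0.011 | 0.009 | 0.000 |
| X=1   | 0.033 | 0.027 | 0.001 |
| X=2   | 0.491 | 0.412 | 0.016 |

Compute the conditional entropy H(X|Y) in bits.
0.4705 bits

H(X|Y) = H(X,Y) - H(Y)

H(X,Y) = -Σ_{x,y} P(x,y) log₂ P(x,y). Per-cell terms -P(x,y)·log₂P(x,y):
  X=0: 0.07157, 0.06116, 0.00000
  X=1: 0.16241, 0.14069, 0.00997
  X=2: 0.50387, 0.52706, 0.09545
  (cells with P = 0 contribute 0)
Sum of the 9 terms: H(X,Y) = 1.5722 bits

Marginal of Y (column sums):
  P(Y=0) = 0.011 + 0.033 + 0.491 = 0.535
  P(Y=1) = 0.009 + 0.027 + 0.412 = 0.448
  P(Y=2) = 0.000 + 0.001 + 0.016 = 0.017
H(Y) = -[0.535·log₂(0.535) + 0.448·log₂(0.448) + 0.017·log₂(0.017)]
  = 0.48278 + 0.51898 + 0.09993 = 1.1017 bits

H(X|Y) = H(X,Y) - H(Y) = 1.5722 - 1.1017 = 0.4705 bits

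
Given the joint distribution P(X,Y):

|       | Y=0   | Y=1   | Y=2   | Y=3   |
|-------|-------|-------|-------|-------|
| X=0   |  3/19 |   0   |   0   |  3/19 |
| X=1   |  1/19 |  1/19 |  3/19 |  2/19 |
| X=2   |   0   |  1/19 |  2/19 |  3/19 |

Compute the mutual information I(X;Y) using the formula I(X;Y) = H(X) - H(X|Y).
0.3921 bits

I(X;Y) = H(X) - H(X|Y)

Marginal of X (row sums):
  P(X=0) = 3/19 + 0 + 0 + 3/19 = 6/19
  P(X=1) = 1/19 + 1/19 + 3/19 + 2/19 = 7/19
  P(X=2) = 0 + 1/19 + 2/19 + 3/19 = 6/19
H(X) = -[(6/19)·log₂(6/19) + (7/19)·log₂(7/19) + (6/19)·log₂(6/19)]
  = 0.525147 + 0.530737 + 0.525147 = 1.58103 bits

Marginal of Y (column sums):
  P(Y=0) = 3/19 + 1/19 + 0 = 4/19
  P(Y=1) = 0 + 1/19 + 1/19 = 2/19
  P(Y=2) = 0 + 3/19 + 2/19 = 5/19
  P(Y=3) = 3/19 + 2/19 + 3/19 = 8/19
H(X|Y) = Σ_y P(y)·H(X|Y=y):
  Y=0: P(Y=0) = 4/19, P(X|Y=0) = (3/4, 1/4, 0) → H(X|Y=0) = 0.811278
  Y=1: P(Y=1) = 2/19, P(X|Y=1) = (0, 1/2, 1/2) → H(X|Y=1) = 1.000000
  Y=2: P(Y=2) = 5/19, P(X|Y=2) = (0, 3/5, 2/5) → H(X|Y=2) = 0.970951
  Y=3: P(Y=3) = 8/19, P(X|Y=3) = (3/8, 1/4, 3/8) → H(X|Y=3) = 1.561278
H(X|Y) = (4/19)·0.811278 + (2/19)·1.000000 + (5/19)·0.970951 + (8/19)·1.561278 = 1.18895 bits

I(X;Y) = H(X) - H(X|Y) = 1.58103 - 1.18895 = 0.3921 bits

Cross-check via I(X;Y) = H(X) + H(Y) - H(X,Y): computing H(Y) from the column sums and H(X,Y) from the 12 cells in the same way gives H(Y) = 1.84742 bits and H(X,Y) = 3.03637 bits, so
I(X;Y) = 1.58103 + 1.84742 - 3.03637 = 0.3921 bits ✓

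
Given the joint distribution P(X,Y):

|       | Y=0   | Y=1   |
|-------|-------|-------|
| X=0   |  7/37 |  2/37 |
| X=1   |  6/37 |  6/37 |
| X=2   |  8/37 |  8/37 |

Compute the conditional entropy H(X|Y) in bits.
1.5018 bits

H(X|Y) = H(X,Y) - H(Y)

H(X,Y) = -Σ_{x,y} P(x,y) log₂ P(x,y). Per-cell terms -P(x,y)·log₂P(x,y):
  X=0: 0.4545, 0.2275
  X=1: 0.4256, 0.4256
  X=2: 0.4777, 0.4777
Sum of the 6 terms: H(X,Y) = 2.4886 bits

Marginal of Y (column sums):
  P(Y=0) = 7/37 + 6/37 + 8/37 = 21/37
  P(Y=1) = 2/37 + 6/37 + 8/37 = 16/37
H(Y) = -[(21/37)·log₂(21/37) + (16/37)·log₂(16/37)]
  = 0.4638 + 0.5230 = 0.9868 bits

H(X|Y) = H(X,Y) - H(Y) = 2.4886 - 0.9868 = 1.5018 bits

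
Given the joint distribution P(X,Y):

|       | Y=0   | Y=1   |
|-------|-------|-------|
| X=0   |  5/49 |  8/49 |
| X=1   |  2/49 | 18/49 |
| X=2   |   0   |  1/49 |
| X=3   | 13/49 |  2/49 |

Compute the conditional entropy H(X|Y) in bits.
1.3173 bits

H(X|Y) = H(X,Y) - H(Y)

H(X,Y) = -Σ_{x,y} P(x,y) log₂ P(x,y). Per-cell terms -P(x,y)·log₂P(x,y):
  X=0: 0.33600, 0.42689
  X=1: 0.18836, 0.53074
  X=2: 0.00000, 0.11459
  X=3: 0.50787, 0.18836
  (cells with P = 0 contribute 0)
Sum of the 8 terms: H(X,Y) = 2.2928 bits

Marginal of Y (column sums):
  P(Y=0) = 5/49 + 2/49 + 0 + 13/49 = 20/49
  P(Y=1) = 8/49 + 18/49 + 1/49 + 2/49 = 29/49
H(Y) = -[(20/49)·log₂(20/49) + (29/49)·log₂(29/49)]
  = 0.52767 + 0.44786 = 0.9755 bits

H(X|Y) = H(X,Y) - H(Y) = 2.2928 - 0.9755 = 1.3173 bits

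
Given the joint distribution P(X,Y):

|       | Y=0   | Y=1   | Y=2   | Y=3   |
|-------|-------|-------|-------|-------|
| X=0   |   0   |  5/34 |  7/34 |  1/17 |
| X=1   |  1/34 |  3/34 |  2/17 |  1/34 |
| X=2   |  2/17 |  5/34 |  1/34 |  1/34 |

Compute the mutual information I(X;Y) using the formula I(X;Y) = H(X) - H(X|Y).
0.2347 bits

I(X;Y) = H(X) - H(X|Y)

Marginal of X (row sums):
  P(X=0) = 0 + 5/34 + 7/34 + 1/17 = 7/17
  P(X=1) = 1/34 + 3/34 + 2/17 + 1/34 = 9/34
  P(X=2) = 2/17 + 5/34 + 1/34 + 1/34 = 11/34
H(X) = -[(7/17)·log₂(7/17) + (9/34)·log₂(9/34) + (11/34)·log₂(11/34)]
  = 0.52710 + 0.50758 + 0.52672 = 1.5614 bits

Marginal of Y (column sums):
  P(Y=0) = 0 + 1/34 + 2/17 = 5/34
  P(Y=1) = 5/34 + 3/34 + 5/34 = 13/34
  P(Y=2) = 7/34 + 2/17 + 1/34 = 6/17
  P(Y=3) = 1/17 + 1/34 + 1/34 = 2/17
H(X|Y) = Σ_y P(y)·H(X|Y=y):
  Y=0: P(Y=0) = 5/34, P(X|Y=0) = (0, 1/5, 4/5) → H(X|Y=0) = 0.72193
  Y=1: P(Y=1) = 13/34, P(X|Y=1) = (5/13, 3/13, 5/13) → H(X|Y=1) = 1.54858
  Y=2: P(Y=2) = 6/17, P(X|Y=2) = (7/12, 1/3, 1/12) → H(X|Y=2) = 1.28067
  Y=3: P(Y=3) = 2/17, P(X|Y=3) = (1/2, 1/4, 1/4) → H(X|Y=3) = 1.50000
H(X|Y) = (5/34)·0.72193 + (13/34)·1.54858 + (6/17)·1.28067 + (2/17)·1.50000 = 1.3267 bits

I(X;Y) = H(X) - H(X|Y) = 1.5614 - 1.3267 = 0.2347 bits

Cross-check via I(X;Y) = H(X) + H(Y) - H(X,Y): computing H(Y) from the column sums and H(X,Y) from the 12 cells in the same way gives H(Y) = 1.8306 bits and H(X,Y) = 3.1573 bits, so
I(X;Y) = 1.5614 + 1.8306 - 3.1573 = 0.2347 bits ✓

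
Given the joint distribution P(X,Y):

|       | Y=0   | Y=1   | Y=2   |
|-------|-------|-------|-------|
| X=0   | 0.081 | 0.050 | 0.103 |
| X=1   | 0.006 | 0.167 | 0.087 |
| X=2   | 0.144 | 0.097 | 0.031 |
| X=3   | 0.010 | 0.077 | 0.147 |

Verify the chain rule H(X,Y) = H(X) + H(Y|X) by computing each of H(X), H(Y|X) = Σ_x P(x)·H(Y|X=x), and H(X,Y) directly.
H(X) = 1.9968 bits, H(Y|X) = 1.2750 bits, H(X,Y) = 3.2719 bits

Marginal of X (row sums):
  P(X=0) = 0.081 + 0.050 + 0.103 = 0.234
  P(X=1) = 0.006 + 0.167 + 0.087 = 0.260
  P(X=2) = 0.144 + 0.097 + 0.031 = 0.272
  P(X=3) = 0.010 + 0.077 + 0.147 = 0.234
H(X) = -[0.234·log₂(0.234) + 0.260·log₂(0.260) + 0.272·log₂(0.272) + 0.234·log₂(0.234)]
  = 0.4903 + 0.5053 + 0.5109 + 0.4903 = 1.9968 bits

H(Y|X) = Σ_x P(x)·H(Y|X=x):
  X=0: P(X=0) = 0.234, P(Y|X=0) = (9/26, 25/117, 103/234) → H(Y|X=0) = 1.5266
  X=1: P(X=1) = 0.260, P(Y|X=1) = (3/130, 167/260, 87/260) → H(Y|X=1) = 1.0642
  X=2: P(X=2) = 0.272, P(Y|X=2) = (9/17, 97/272, 31/272) → H(Y|X=2) = 1.3733
  X=3: P(X=3) = 0.234, P(Y|X=3) = (5/117, 77/234, 49/78) → H(Y|X=3) = 1.1434
H(Y|X) = 0.234·1.5266 + 0.260·1.0642 + 0.272·1.3733 + 0.234·1.1434 = 1.2750 bits

H(X,Y) = -Σ_{x,y} P(x,y) log₂ P(x,y). Per-cell terms -P(x,y)·log₂P(x,y):
  X=0: 0.2937, 0.2161, 0.3378
  X=1: 0.0443, 0.4312, 0.3065
  X=2: 0.4026, 0.3265, 0.1554
  X=3: 0.0664, 0.2848, 0.4066
Sum of the 12 terms: H(X,Y) = 3.2719 bits

Chain rule check:
  H(X) + H(Y|X) = 1.9968 + 1.2750 = 3.2718 bits
  H(X,Y) = 3.2719 bits
✓ Chain rule verified (Δ = 0.0001 is 4-dp rounding noise: each of the three values was rounded independently).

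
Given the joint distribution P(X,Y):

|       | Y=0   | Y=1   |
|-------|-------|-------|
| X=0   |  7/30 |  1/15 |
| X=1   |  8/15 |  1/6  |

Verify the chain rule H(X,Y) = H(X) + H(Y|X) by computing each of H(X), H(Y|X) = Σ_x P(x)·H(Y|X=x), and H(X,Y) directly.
H(X) = 0.8813 bits, H(Y|X) = 0.7836 bits, H(X,Y) = 1.6649 bits

Marginal of X (row sums):
  P(X=0) = 7/30 + 1/15 = 3/10
  P(X=1) = 8/15 + 1/6 = 7/10
H(X) = -[(3/10)·log₂(3/10) + (7/10)·log₂(7/10)]
  = 0.5211 + 0.3602 = 0.8813 bits

H(Y|X) = Σ_x P(x)·H(Y|X=x):
  X=0: P(X=0) = 3/10, P(Y|X=0) = (7/9, 2/9) → H(Y|X=0) = 0.7642
  X=1: P(X=1) = 7/10, P(Y|X=1) = (16/21, 5/21) → H(Y|X=1) = 0.7919
H(Y|X) = (3/10)·0.7642 + (7/10)·0.7919 = 0.7836 bits

H(X,Y) = -Σ_{x,y} P(x,y) log₂ P(x,y). Per-cell terms -P(x,y)·log₂P(x,y):
  X=0: 0.4899, 0.2605
  X=1: 0.4837, 0.4308
Sum of the 4 terms: H(X,Y) = 1.6649 bits

Chain rule check:
  H(X) + H(Y|X) = 0.8813 + 0.7836 = 1.6649 bits
  H(X,Y) = 1.6649 bits
✓ Chain rule verified.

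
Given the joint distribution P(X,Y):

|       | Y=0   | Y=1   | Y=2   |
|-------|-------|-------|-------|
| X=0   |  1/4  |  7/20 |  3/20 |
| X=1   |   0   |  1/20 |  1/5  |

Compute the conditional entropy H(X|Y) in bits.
0.5623 bits

H(X|Y) = H(X,Y) - H(Y)

H(X,Y) = -Σ_{x,y} P(x,y) log₂ P(x,y). Per-cell terms -P(x,y)·log₂P(x,y):
  X=0: 0.50000, 0.53010, 0.41054
  X=1: 0.00000, 0.21610, 0.46439
  (cells with P = 0 contribute 0)
Sum of the 6 terms: H(X,Y) = 2.12113 bits

Marginal of Y (column sums):
  P(Y=0) = 1/4 + 0 = 1/4
  P(Y=1) = 7/20 + 1/20 = 2/5
  P(Y=2) = 3/20 + 1/5 = 7/20
H(Y) = -[(1/4)·log₂(1/4) + (2/5)·log₂(2/5) + (7/20)·log₂(7/20)]
  = 0.50000 + 0.52877 + 0.53010 = 1.55887 bits

H(X|Y) = H(X,Y) - H(Y) = 2.12113 - 1.55887 = 0.5623 bits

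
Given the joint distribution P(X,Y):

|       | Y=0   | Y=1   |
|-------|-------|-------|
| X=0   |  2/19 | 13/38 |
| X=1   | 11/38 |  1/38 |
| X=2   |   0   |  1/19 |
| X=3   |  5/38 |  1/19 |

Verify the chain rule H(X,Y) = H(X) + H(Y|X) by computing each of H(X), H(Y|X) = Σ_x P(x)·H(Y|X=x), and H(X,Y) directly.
H(X) = 1.7175 bits, H(Y|X) = 0.6418 bits, H(X,Y) = 2.3593 bits

Marginal of X (row sums):
  P(X=0) = 2/19 + 13/38 = 17/38
  P(X=1) = 11/38 + 1/38 = 6/19
  P(X=2) = 0 + 1/19 = 1/19
  P(X=3) = 5/38 + 1/19 = 7/38
H(X) = -[(17/38)·log₂(17/38) + (6/19)·log₂(6/19) + (1/19)·log₂(1/19) + (7/38)·log₂(7/38)]
  = 0.5192 + 0.5251 + 0.2236 + 0.4496 = 1.7175 bits

H(Y|X) = Σ_x P(x)·H(Y|X=x):
  X=0: P(X=0) = 17/38, P(Y|X=0) = (4/17, 13/17) → H(Y|X=0) = 0.7871
  X=1: P(X=1) = 6/19, P(Y|X=1) = (11/12, 1/12) → H(Y|X=1) = 0.4138
  X=2: P(X=2) = 1/19, P(Y|X=2) = (0, 1) → H(Y|X=2) = 0.0000
  X=3: P(X=3) = 7/38, P(Y|X=3) = (5/7, 2/7) → H(Y|X=3) = 0.8631
H(Y|X) = (17/38)·0.7871 + (6/19)·0.4138 + (1/19)·0.0000 + (7/38)·0.8631 = 0.6418 bits

H(X,Y) = -Σ_{x,y} P(x,y) log₂ P(x,y). Per-cell terms -P(x,y)·log₂P(x,y):
  X=0: 0.3419, 0.5294
  X=1: 0.5177, 0.1381
  X=2: 0.0000, 0.2236
  X=3: 0.3850, 0.2236
  (cells with P = 0 contribute 0)
Sum of the 8 terms: H(X,Y) = 2.3593 bits

Chain rule check:
  H(X) + H(Y|X) = 1.7175 + 0.6418 = 2.3593 bits
  H(X,Y) = 2.3593 bits
✓ Chain rule verified.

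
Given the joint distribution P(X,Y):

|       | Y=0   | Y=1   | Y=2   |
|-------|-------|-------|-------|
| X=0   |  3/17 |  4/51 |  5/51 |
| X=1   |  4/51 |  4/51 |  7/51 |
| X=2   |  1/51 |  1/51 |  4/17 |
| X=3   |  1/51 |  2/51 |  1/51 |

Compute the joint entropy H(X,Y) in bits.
3.1467 bits

H(X,Y) = -Σ_{x,y} P(x,y) log₂ P(x,y). Per-cell terms -P(x,y)·log₂P(x,y):
  X=0: 0.44162, 0.28803, 0.32848
  X=1: 0.28803, 0.28803, 0.39324
  X=2: 0.11122, 0.11122, 0.49117
  X=3: 0.11122, 0.18323, 0.11122
Sum of the 12 terms: H(X,Y) = 3.1467 bits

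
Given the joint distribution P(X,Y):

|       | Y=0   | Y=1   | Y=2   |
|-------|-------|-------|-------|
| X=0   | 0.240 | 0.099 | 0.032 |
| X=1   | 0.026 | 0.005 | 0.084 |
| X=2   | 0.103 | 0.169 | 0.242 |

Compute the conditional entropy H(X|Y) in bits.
1.1526 bits

H(X|Y) = H(X,Y) - H(Y)

H(X,Y) = -Σ_{x,y} P(x,y) log₂ P(x,y). Per-cell terms -P(x,y)·log₂P(x,y):
  X=0: 0.49413, 0.33031, 0.15891
  X=1: 0.13690, 0.03822, 0.30017
  X=2: 0.33777, 0.43347, 0.49535
Sum of the 9 terms: H(X,Y) = 2.7252 bits

Marginal of Y (column sums):
  P(Y=0) = 0.240 + 0.026 + 0.103 = 0.369
  P(Y=1) = 0.099 + 0.005 + 0.169 = 0.273
  P(Y=2) = 0.032 + 0.084 + 0.242 = 0.358
H(Y) = -[0.369·log₂(0.369) + 0.273·log₂(0.273) + 0.358·log₂(0.358)]
  = 0.53074 + 0.51134 + 0.53054 = 1.5726 bits

H(X|Y) = H(X,Y) - H(Y) = 2.7252 - 1.5726 = 1.1526 bits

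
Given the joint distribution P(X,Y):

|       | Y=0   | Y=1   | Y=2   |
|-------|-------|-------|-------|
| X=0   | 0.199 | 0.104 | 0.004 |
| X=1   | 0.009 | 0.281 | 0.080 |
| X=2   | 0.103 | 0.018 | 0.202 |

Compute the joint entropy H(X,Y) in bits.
2.6105 bits

H(X,Y) = -Σ_{x,y} P(x,y) log₂ P(x,y). Per-cell terms -P(x,y)·log₂P(x,y):
  X=0: 0.4635, 0.3396, 0.0319
  X=1: 0.0612, 0.5146, 0.2915
  X=2: 0.3378, 0.1043, 0.4661
Sum of the 9 terms: H(X,Y) = 2.6105 bits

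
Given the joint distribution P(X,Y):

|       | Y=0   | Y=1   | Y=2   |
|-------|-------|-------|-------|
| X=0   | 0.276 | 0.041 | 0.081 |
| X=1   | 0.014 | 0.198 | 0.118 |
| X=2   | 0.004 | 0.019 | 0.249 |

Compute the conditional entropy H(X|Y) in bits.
1.0053 bits

H(X|Y) = H(X,Y) - H(Y)

H(X,Y) = -Σ_{x,y} P(x,y) log₂ P(x,y). Per-cell terms -P(x,y)·log₂P(x,y):
  X=0: 0.51260, 0.18894, 0.29370
  X=1: 0.08622, 0.46261, 0.36381
  X=2: 0.03186, 0.10864, 0.49944
Sum of the 9 terms: H(X,Y) = 2.5478 bits

Marginal of Y (column sums):
  P(Y=0) = 0.276 + 0.014 + 0.004 = 0.294
  P(Y=1) = 0.041 + 0.198 + 0.019 = 0.258
  P(Y=2) = 0.081 + 0.118 + 0.249 = 0.448
H(Y) = -[0.294·log₂(0.294) + 0.258·log₂(0.258) + 0.448·log₂(0.448)]
  = 0.51924 + 0.50428 + 0.51898 = 1.5425 bits

H(X|Y) = H(X,Y) - H(Y) = 2.5478 - 1.5425 = 1.0053 bits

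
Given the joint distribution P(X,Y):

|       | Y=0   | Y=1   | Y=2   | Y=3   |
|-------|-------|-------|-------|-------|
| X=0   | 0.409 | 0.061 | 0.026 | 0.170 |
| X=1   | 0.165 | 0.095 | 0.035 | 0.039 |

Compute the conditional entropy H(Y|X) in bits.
1.5295 bits

H(Y|X) = H(X,Y) - H(X)

H(X,Y) = -Σ_{x,y} P(x,y) log₂ P(x,y). Per-cell terms -P(x,y)·log₂P(x,y):
  X=0: 0.52754, 0.24614, 0.13690, 0.43459
  X=1: 0.42891, 0.32261, 0.16928, 0.18253
Sum of the 8 terms: H(X,Y) = 2.4485 bits

Marginal of X (row sums):
  P(X=0) = 0.409 + 0.061 + 0.026 + 0.170 = 0.666
  P(X=1) = 0.165 + 0.095 + 0.035 + 0.039 = 0.334
H(X) = -[0.666·log₂(0.666) + 0.334·log₂(0.334)]
  = 0.39055 + 0.52841 = 0.9190 bits

H(Y|X) = H(X,Y) - H(X) = 2.4485 - 0.9190 = 1.5295 bits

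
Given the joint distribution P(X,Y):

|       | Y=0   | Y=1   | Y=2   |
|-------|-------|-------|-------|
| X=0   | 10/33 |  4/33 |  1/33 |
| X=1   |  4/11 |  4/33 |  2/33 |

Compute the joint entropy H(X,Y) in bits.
2.1887 bits

H(X,Y) = -Σ_{x,y} P(x,y) log₂ P(x,y). Per-cell terms -P(x,y)·log₂P(x,y):
  X=0: 0.5220, 0.3690, 0.1529
  X=1: 0.5307, 0.3690, 0.2451
Sum of the 6 terms: H(X,Y) = 2.1887 bits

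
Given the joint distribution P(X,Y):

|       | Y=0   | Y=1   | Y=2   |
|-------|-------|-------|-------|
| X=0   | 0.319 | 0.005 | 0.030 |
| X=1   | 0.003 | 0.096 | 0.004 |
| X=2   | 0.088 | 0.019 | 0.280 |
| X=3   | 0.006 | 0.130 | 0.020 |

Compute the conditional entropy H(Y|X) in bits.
0.7523 bits

H(Y|X) = H(X,Y) - H(X)

H(X,Y) = -Σ_{x,y} P(x,y) log₂ P(x,y). Per-cell terms -P(x,y)·log₂P(x,y):
  X=0: 0.5258, 0.0382, 0.1518
  X=1: 0.0251, 0.3246, 0.0319
  X=2: 0.3086, 0.1086, 0.5142
  X=3: 0.0443, 0.3826, 0.1129
Sum of the 12 terms: H(X,Y) = 2.5686 bits

Marginal of X (row sums):
  P(X=0) = 0.319 + 0.005 + 0.030 = 0.354
  P(X=1) = 0.003 + 0.096 + 0.004 = 0.103
  P(X=2) = 0.088 + 0.019 + 0.280 = 0.387
  P(X=3) = 0.006 + 0.130 + 0.020 = 0.156
H(X) = -[0.354·log₂(0.354) + 0.103·log₂(0.103) + 0.387·log₂(0.387) + 0.156·log₂(0.156)]
  = 0.5304 + 0.3378 + 0.5300 + 0.4181 = 1.8163 bits

H(Y|X) = H(X,Y) - H(X) = 2.5686 - 1.8163 = 0.7523 bits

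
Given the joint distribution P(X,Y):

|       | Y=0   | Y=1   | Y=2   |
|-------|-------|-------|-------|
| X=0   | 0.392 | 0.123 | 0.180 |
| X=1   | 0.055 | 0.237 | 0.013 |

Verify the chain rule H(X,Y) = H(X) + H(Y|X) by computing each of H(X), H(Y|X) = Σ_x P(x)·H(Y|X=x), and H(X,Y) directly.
H(X) = 0.8873 bits, H(Y|X) = 1.2633 bits, H(X,Y) = 2.1506 bits

Marginal of X (row sums):
  P(X=0) = 0.392 + 0.123 + 0.180 = 0.695
  P(X=1) = 0.055 + 0.237 + 0.013 = 0.305
H(X) = -[0.695·log₂(0.695) + 0.305·log₂(0.305)]
  = 0.3648 + 0.5225 = 0.8873 bits

H(Y|X) = Σ_x P(x)·H(Y|X=x):
  X=0: P(X=0) = 0.695, P(Y|X=0) = (392/695, 123/695, 36/139) → H(Y|X=0) = 1.4129
  X=1: P(X=1) = 0.305, P(Y|X=1) = (11/61, 237/305, 13/305) → H(Y|X=1) = 0.9225
H(Y|X) = 0.695·1.4129 + 0.305·0.9225 = 1.2633 bits

H(X,Y) = -Σ_{x,y} P(x,y) log₂ P(x,y). Per-cell terms -P(x,y)·log₂P(x,y):
  X=0: 0.5296, 0.3719, 0.4453
  X=1: 0.2301, 0.4923, 0.0814
Sum of the 6 terms: H(X,Y) = 2.1506 bits

Chain rule check:
  H(X) + H(Y|X) = 0.8873 + 1.2633 = 2.1506 bits
  H(X,Y) = 2.1506 bits
✓ Chain rule verified.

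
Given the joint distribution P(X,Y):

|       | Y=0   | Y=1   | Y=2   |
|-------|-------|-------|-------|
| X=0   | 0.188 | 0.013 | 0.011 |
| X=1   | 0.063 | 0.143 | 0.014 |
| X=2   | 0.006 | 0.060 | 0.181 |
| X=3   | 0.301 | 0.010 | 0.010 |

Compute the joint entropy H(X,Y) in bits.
2.7335 bits

H(X,Y) = -Σ_{x,y} P(x,y) log₂ P(x,y). Per-cell terms -P(x,y)·log₂P(x,y):
  X=0: 0.45330, 0.08145, 0.07157
  X=1: 0.25128, 0.40125, 0.08622
  X=2: 0.04428, 0.24353, 0.44633
  X=3: 0.52138, 0.06644, 0.06644
Sum of the 12 terms: H(X,Y) = 2.7335 bits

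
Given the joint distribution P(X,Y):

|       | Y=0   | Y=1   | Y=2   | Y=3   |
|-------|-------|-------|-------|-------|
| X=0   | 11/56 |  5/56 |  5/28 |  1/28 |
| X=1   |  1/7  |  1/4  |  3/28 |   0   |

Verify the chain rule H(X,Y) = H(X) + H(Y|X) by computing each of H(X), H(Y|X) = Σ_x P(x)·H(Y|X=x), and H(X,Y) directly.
H(X) = 1.0000 bits, H(Y|X) = 1.6342 bits, H(X,Y) = 2.6342 bits

Marginal of X (row sums):
  P(X=0) = 11/56 + 5/56 + 5/28 + 1/28 = 1/2
  P(X=1) = 1/7 + 1/4 + 3/28 + 0 = 1/2
H(X) = -[(1/2)·log₂(1/2) + (1/2)·log₂(1/2)]
  = 0.50000 + 0.50000 = 1.0000 bits

H(Y|X) = Σ_x P(x)·H(Y|X=x):
  X=0: P(X=0) = 1/2, P(Y|X=0) = (11/28, 5/28, 5/14, 1/14) → H(Y|X=0) = 1.77583
  X=1: P(X=1) = 1/2, P(Y|X=1) = (2/7, 1/2, 3/14, 0) → H(Y|X=1) = 1.49261
H(Y|X) = (1/2)·1.77583 + (1/2)·1.49261 = 1.6342 bits

H(X,Y) = -Σ_{x,y} P(x,y) log₂ P(x,y). Per-cell terms -P(x,y)·log₂P(x,y):
  X=0: 0.46120, 0.31120, 0.44383, 0.17169
  X=1: 0.40105, 0.50000, 0.34526, 0.00000
  (cells with P = 0 contribute 0)
Sum of the 8 terms: H(X,Y) = 2.6342 bits

Chain rule check:
  H(X) + H(Y|X) = 1.0000 + 1.6342 = 2.6342 bits
  H(X,Y) = 2.6342 bits
✓ Chain rule verified.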